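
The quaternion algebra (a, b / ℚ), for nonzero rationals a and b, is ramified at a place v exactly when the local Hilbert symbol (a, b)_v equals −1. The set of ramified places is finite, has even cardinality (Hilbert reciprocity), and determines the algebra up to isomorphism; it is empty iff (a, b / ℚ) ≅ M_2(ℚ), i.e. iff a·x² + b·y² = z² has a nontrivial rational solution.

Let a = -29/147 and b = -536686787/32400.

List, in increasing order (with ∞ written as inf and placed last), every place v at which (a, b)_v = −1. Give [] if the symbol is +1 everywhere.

Mod squares: a ≡ -87, b ≡ -1547. Check v ∈ {∞, 2, 3, 5, 7, 13, 17, 19, 29, 31}.
v=19: a=19^0·(≡2), b=19^2·(≡9) mod 19; (2|19)=-1, (9|19)=+1; (−1)^{0·2·9}·(-1)^2·(+1)^0 = +1.
v=13: a=13^0·(≡9), b=13^1·(≡5) mod 13; (9|13)=+1, (5|13)=-1; (−1)^{0·1·6}·(+1)^1·(-1)^0 = +1.
v=∞: -87 < 0 and -1547 < 0  ⇒  (a,b)_∞ = -1.
v=5: a=5^0·(≡3), b=5^-2·(≡3) mod 5; (3|5)=-1, (3|5)=-1; (−1)^{0·-2·2}·(-1)^-2·(-1)^0 = +1.
v=29: a=29^1·(≡14), b=29^0·(≡21) mod 29; (14|29)=-1, (21|29)=-1; (−1)^{1·0·14}·(-1)^0·(-1)^1 = -1.
v=7: a=7^-2·(≡2), b=7^1·(≡6) mod 7; (2|7)=+1, (6|7)=-1; (−1)^{-2·1·3}·(+1)^1·(-1)^-2 = +1.
v=31: a=31^0·(≡23), b=31^2·(≡12) mod 31; (23|31)=-1, (12|31)=-1; (−1)^{0·2·15}·(-1)^2·(-1)^0 = +1.
v=3: a=3^-1·(≡1), b=3^-4·(≡1) mod 3; (1|3)=+1, (1|3)=+1; (−1)^{-1·-4·1}·(+1)^-4·(+1)^-1 = +1.
v=2: v_2(a)=0, v_2(b)=-4; units ≡ 1, 5 (mod 8); ε·ε+αω+βω = 0·0+0·1+-4·0 ≡ 0  ⇒  (a,b)_2 = +1.
v=17: a=17^0·(≡2), b=17^1·(≡6) mod 17; (2|17)=+1, (6|17)=-1; (−1)^{0·1·8}·(+1)^1·(-1)^0 = +1.
|Ram(-87, -1547)| = 2, even; anisotropic at {29, ∞}.

[29, inf]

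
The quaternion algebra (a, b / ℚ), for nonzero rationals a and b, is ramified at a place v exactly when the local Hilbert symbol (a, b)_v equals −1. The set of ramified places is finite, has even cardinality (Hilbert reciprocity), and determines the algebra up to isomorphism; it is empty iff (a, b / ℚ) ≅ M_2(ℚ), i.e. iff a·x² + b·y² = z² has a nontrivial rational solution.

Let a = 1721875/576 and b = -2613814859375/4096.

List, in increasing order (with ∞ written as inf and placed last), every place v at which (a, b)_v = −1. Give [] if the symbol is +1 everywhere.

[]

Mod squares: a ≡ 2755, b ≡ -551. Check v ∈ {∞, 2, 3, 5, 19, 29}.
v=5: a=5^5·(≡1), b=5^6·(≡4) mod 5; (1|5)=+1, (4|5)=+1; (−1)^{5·6·2}·(+1)^6·(+1)^5 = +1.
v=29: a=29^1·(≡26), b=29^3·(≡17) mod 29; (26|29)=-1, (17|29)=-1; (−1)^{1·3·14}·(-1)^3·(-1)^1 = +1.
v=2: v_2(a)=-6, v_2(b)=-12; units ≡ 3, 1 (mod 8); ε·ε+αω+βω = 1·0+-6·0+-12·1 ≡ 0  ⇒  (a,b)_2 = +1.
v=∞: 2755 > 0 and -551 < 0  ⇒  (a,b)_∞ = +1.
v=19: a=19^1·(≡15), b=19^3·(≡1) mod 19; (15|19)=-1, (1|19)=+1; (−1)^{1·3·9}·(-1)^3·(+1)^1 = +1.
v=3: a=3^-2·(≡1), b=3^0·(≡1) mod 3; (1|3)=+1, (1|3)=+1; (−1)^{-2·0·1}·(+1)^0·(+1)^-2 = +1.
Ram(a, b) = ∅: the form 2755·x² + -551·y² − z² is isotropic over every ℚ_v, so by Hasse–Minkowski it is isotropic over ℚ.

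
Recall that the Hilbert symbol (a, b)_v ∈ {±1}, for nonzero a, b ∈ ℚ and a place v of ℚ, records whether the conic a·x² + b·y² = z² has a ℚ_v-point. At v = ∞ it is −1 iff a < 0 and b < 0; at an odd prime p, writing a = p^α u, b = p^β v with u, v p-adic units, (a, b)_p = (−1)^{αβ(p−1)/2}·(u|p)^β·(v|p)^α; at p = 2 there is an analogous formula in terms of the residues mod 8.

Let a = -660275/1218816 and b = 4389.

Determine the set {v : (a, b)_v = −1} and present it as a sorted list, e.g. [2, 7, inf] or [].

[7, 19]

(a, b) ≡ (-11, 4389) mod (ℚ^×)²; places V = {2, 3, 5, 7, 11, 19, 23, ∞}.
(a,b)_5: α=2, u≡4; β=0, v≡4 (mod 5); (4|5)=+1, (4|5)=+1; sign (−1)^0·+1^0·+1^2 = +1.
(a,b)_∞: sgn(-11)=−, sgn(4389)=+, so +1.
(a,b)_3: α=-2, u≡1; β=1, v≡2 (mod 3); (1|3)=+1, (2|3)=-1; sign (−1)^0·+1^1·-1^-2 = +1.
(a,b)_23: α=-2, u≡8; β=0, v≡19 (mod 23); (8|23)=+1, (19|23)=-1; sign (−1)^0·+1^0·-1^-2 = +1.
(a,b)_7: α=4, u≡3; β=1, v≡4 (mod 7); (3|7)=-1, (4|7)=+1; sign (−1)^0·-1^1·+1^4 = -1.
(a,b)_19: α=0, u≡8; β=1, v≡3 (mod 19); (8|19)=-1, (3|19)=-1; sign (−1)^0·-1^1·-1^0 = -1.
(a,b)_11: α=1, u≡7; β=1, v≡3 (mod 11); (7|11)=-1, (3|11)=+1; sign (−1)^1·-1^1·+1^1 = +1.
(a,b)_2: α=-8, β=0; u≡5, v≡5 (mod 8); ε(u)ε(v)=0·0, αω(v)=-8·1, βω(u)=0·1; sum ≡ 0  ⇒  +1.
(-11, 4389 / ℚ) ramifies at {7, 19}: a division algebra.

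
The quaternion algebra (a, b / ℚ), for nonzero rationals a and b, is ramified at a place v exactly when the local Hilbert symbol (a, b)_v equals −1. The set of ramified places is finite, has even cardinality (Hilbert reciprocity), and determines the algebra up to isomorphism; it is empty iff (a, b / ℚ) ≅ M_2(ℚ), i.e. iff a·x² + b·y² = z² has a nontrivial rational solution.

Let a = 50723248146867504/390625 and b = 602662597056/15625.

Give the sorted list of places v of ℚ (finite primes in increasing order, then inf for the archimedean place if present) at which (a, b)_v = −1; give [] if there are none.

Mod squares: a ≡ 19, b ≡ 17719. Check v ∈ {∞, 2, 3, 5, 13, 19, 29, 47}.
v=2: v_2(a)=4, v_2(b)=6; units ≡ 3, 7 (mod 8); ε·ε+αω+βω = 1·1+4·0+6·1 ≡ 1  ⇒  (a,b)_2 = -1.
v=5: a=5^-8·(≡4), b=5^-6·(≡1) mod 5; (4|5)=+1, (1|5)=+1; (−1)^{-8·-6·2}·(+1)^-6·(+1)^-8 = +1.
v=19: a=19^1·(≡4), b=19^0·(≡7) mod 19; (4|19)=+1, (7|19)=+1; (−1)^{1·0·9}·(+1)^0·(+1)^1 = +1.
v=13: a=13^2·(≡7), b=13^1·(≡11) mod 13; (7|13)=-1, (11|13)=-1; (−1)^{2·1·6}·(-1)^1·(-1)^2 = -1.
v=∞: 19 > 0 and 17719 > 0  ⇒  (a,b)_∞ = +1.
v=29: a=29^2·(≡18), b=29^1·(≡26) mod 29; (18|29)=-1, (26|29)=-1; (−1)^{2·1·14}·(-1)^1·(-1)^2 = -1.
v=47: a=47^2·(≡33), b=47^1·(≡3) mod 47; (33|47)=-1, (3|47)=+1; (−1)^{2·1·23}·(-1)^1·(+1)^2 = -1.
v=3: a=3^12·(≡1), b=3^12·(≡1) mod 3; (1|3)=+1, (1|3)=+1; (−1)^{12·12·1}·(+1)^12·(+1)^12 = +1.
|Ram(19, 17719)| = 4, even; anisotropic at {2, 13, 29, 47}.

[2, 13, 29, 47]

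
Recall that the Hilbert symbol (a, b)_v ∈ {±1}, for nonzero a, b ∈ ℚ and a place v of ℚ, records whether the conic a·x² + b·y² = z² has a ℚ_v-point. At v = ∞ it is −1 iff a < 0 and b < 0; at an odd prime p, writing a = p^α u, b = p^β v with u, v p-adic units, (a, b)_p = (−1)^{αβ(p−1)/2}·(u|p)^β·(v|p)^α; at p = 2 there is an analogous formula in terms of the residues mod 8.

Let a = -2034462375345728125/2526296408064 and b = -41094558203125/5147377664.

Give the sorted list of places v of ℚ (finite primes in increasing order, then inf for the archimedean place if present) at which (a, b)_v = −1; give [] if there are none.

[19, inf]

(a, b) ≡ (-935, -81719) mod (ℚ^×)²; places V = {2, 3, 5, 7, 11, 13, 17, 19, 23, ∞}.
(a,b)_11: α=-1, u≡9; β=-1, v≡8 (mod 11); (9|11)=+1, (8|11)=-1; sign (−1)^1·+1^-1·-1^-1 = +1.
(a,b)_19: α=2, u≡12; β=1, v≡18 (mod 19); (12|19)=-1, (18|19)=-1; sign (−1)^0·-1^1·-1^2 = -1.
(a,b)_∞: sgn(-935)=−, sgn(-81719)=−, so -1.
(a,b)_3: α=-4, u≡1; β=0, v≡1 (mod 3); (1|3)=+1, (1|3)=+1; sign (−1)^0·+1^0·+1^-4 = +1.
(a,b)_17: α=5, u≡13; β=3, v≡16 (mod 17); (13|17)=+1, (16|17)=+1; sign (−1)^0·+1^3·+1^5 = +1.
(a,b)_5: α=5, u≡3; β=8, v≡4 (mod 5); (3|5)=-1, (4|5)=+1; sign (−1)^0·-1^8·+1^5 = +1.
(a,b)_2: α=-24, β=-14; u≡1, v≡1 (mod 8); ε(u)ε(v)=0·0, αω(v)=-24·0, βω(u)=-14·0; sum ≡ 0  ⇒  +1.
(a,b)_23: α=2, u≡16; β=1, v≡1 (mod 23); (16|23)=+1, (1|23)=+1; sign (−1)^0·+1^1·+1^2 = +1.
(a,b)_13: α=-2, u≡3; β=-4, v≡3 (mod 13); (3|13)=+1, (3|13)=+1; sign (−1)^0·+1^-4·+1^-2 = +1.
(a,b)_7: α=4, u≡6; β=2, v≡6 (mod 7); (6|7)=-1, (6|7)=-1; sign (−1)^0·-1^2·-1^4 = +1.
Ram(-935, -81719) = {19, ∞}; no ℚ_19-point on the conic.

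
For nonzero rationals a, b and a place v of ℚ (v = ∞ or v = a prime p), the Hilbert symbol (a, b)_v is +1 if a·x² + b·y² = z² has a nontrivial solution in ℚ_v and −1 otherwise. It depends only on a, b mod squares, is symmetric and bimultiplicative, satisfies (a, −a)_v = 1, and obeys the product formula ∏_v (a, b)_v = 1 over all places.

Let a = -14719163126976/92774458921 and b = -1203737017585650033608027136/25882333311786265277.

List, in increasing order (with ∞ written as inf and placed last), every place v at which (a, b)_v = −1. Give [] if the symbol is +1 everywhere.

[23, inf]

Mod squares: a ≡ -259, b ≡ -113183. Check v ∈ {∞, 2, 3, 7, 11, 17, 19, 23, 29, 37, 41, 43, 47}.
v=47: a=47^0·(≡44), b=47^-2·(≡10) mod 47; (44|47)=-1, (10|47)=-1; (−1)^{0·-2·23}·(-1)^-2·(-1)^0 = +1.
v=7: a=7^3·(≡3), b=7^7·(≡1) mod 7; (3|7)=-1, (1|7)=+1; (−1)^{3·7·3}·(-1)^7·(+1)^3 = +1.
v=11: a=11^2·(≡9), b=11^2·(≡6) mod 11; (9|11)=+1, (6|11)=-1; (−1)^{2·2·5}·(+1)^2·(-1)^2 = +1.
v=29: a=29^0·(≡14), b=29^2·(≡16) mod 29; (14|29)=-1, (16|29)=+1; (−1)^{0·2·14}·(-1)^2·(+1)^0 = +1.
v=23: a=23^-2·(≡19), b=23^-3·(≡4) mod 23; (19|23)=-1, (4|23)=+1; (−1)^{-2·-3·11}·(-1)^-3·(+1)^-2 = -1.
v=17: a=17^-2·(≡13), b=17^-4·(≡10) mod 17; (13|17)=+1, (10|17)=-1; (−1)^{-2·-4·8}·(+1)^-4·(-1)^-2 = +1.
v=43: a=43^2·(≡39), b=43^4·(≡13) mod 43; (39|43)=-1, (13|43)=+1; (−1)^{2·4·21}·(-1)^4·(+1)^2 = +1.
v=19: a=19^-2·(≡17), b=19^-3·(≡11) mod 19; (17|19)=+1, (11|19)=+1; (−1)^{-2·-3·9}·(+1)^-3·(+1)^-2 = +1.
v=∞: -259 < 0 and -113183 < 0  ⇒  (a,b)_∞ = -1.
v=41: a=41^-2·(≡29), b=41^-2·(≡25) mod 41; (29|41)=-1, (25|41)=+1; (−1)^{-2·-2·20}·(-1)^-2·(+1)^-2 = +1.
v=3: a=3^4·(≡2), b=3^4·(≡1) mod 3; (2|3)=-1, (1|3)=+1; (−1)^{4·4·1}·(-1)^4·(+1)^4 = +1.
v=2: v_2(a)=6, v_2(b)=10; units ≡ 5, 1 (mod 8); ε·ε+αω+βω = 0·0+6·0+10·1 ≡ 0  ⇒  (a,b)_2 = +1.
v=37: a=37^1·(≡16), b=37^3·(≡26) mod 37; (16|37)=+1, (26|37)=+1; (−1)^{1·3·18}·(+1)^3·(+1)^1 = +1.
|Ram(-259, -113183)| = 2, even; anisotropic at {23, ∞}.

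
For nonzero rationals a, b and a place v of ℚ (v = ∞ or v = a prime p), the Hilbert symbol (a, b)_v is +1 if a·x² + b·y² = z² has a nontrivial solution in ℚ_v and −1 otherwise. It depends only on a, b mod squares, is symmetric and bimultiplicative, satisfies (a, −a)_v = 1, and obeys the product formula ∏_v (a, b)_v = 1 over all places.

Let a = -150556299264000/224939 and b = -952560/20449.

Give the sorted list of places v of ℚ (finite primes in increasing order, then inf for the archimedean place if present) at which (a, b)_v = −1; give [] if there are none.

Mod squares: a ≡ -2310, b ≡ -15. Check v ∈ {∞, 2, 3, 5, 7, 11, 13}.
v=5: a=5^3·(≡2), b=5^1·(≡2) mod 5; (2|5)=-1, (2|5)=-1; (−1)^{3·1·2}·(-1)^1·(-1)^3 = +1.
v=11: a=11^-3·(≡2), b=11^-2·(≡10) mod 11; (2|11)=-1, (10|11)=-1; (−1)^{-3·-2·5}·(-1)^-2·(-1)^-3 = -1.
v=∞: -2310 < 0 and -15 < 0  ⇒  (a,b)_∞ = -1.
v=3: a=3^7·(≡1), b=3^5·(≡1) mod 3; (1|3)=+1, (1|3)=+1; (−1)^{7·5·1}·(+1)^5·(+1)^7 = -1.
v=2: v_2(a)=15, v_2(b)=4; units ≡ 5, 1 (mod 8); ε·ε+αω+βω = 0·0+15·0+4·1 ≡ 0  ⇒  (a,b)_2 = +1.
v=7: a=7^5·(≡3), b=7^2·(≡3) mod 7; (3|7)=-1, (3|7)=-1; (−1)^{5·2·3}·(-1)^2·(-1)^5 = -1.
v=13: a=13^-2·(≡4), b=13^-2·(≡7) mod 13; (4|13)=+1, (7|13)=-1; (−1)^{-2·-2·6}·(+1)^-2·(-1)^-2 = +1.
Ram(-2310, -15) = {3, 7, 11, ∞}; no ℚ_3-point on the conic.

[3, 7, 11, inf]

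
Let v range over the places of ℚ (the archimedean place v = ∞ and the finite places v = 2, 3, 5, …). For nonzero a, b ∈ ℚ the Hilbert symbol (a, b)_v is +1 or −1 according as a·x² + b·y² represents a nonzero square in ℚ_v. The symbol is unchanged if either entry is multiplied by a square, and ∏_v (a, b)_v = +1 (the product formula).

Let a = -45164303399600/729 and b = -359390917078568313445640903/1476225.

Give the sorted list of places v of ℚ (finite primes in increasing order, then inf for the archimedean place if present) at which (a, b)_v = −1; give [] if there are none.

[7, 11, 41, inf]

(a, b) ≡ (-72611, -1247) mod (ℚ^×)²; places V = {2, 3, 5, 7, 11, 23, 29, 41, 43, ∞}.
(a,b)_∞: sgn(-72611)=−, sgn(-1247)=−, so -1.
(a,b)_43: α=2, u≡41; β=3, v≡36 (mod 43); (41|43)=+1, (36|43)=+1; sign (−1)^0·+1^3·+1^2 = +1.
(a,b)_7: α=1, u≡1; β=6, v≡5 (mod 7); (1|7)=+1, (5|7)=-1; sign (−1)^0·+1^6·-1^1 = -1.
(a,b)_29: α=2, u≡9; β=3, v≡18 (mod 29); (9|29)=+1, (18|29)=-1; sign (−1)^0·+1^3·-1^2 = +1.
(a,b)_3: α=-6, u≡1; β=-10, v≡1 (mod 3); (1|3)=+1, (1|3)=+1; sign (−1)^0·+1^-10·+1^-6 = +1.
(a,b)_41: α=1, u≡5; β=2, v≡19 (mod 41); (5|41)=+1, (19|41)=-1; sign (−1)^0·+1^2·-1^1 = -1.
(a,b)_23: α=1, u≡22; β=2, v≡1 (mod 23); (22|23)=-1, (1|23)=+1; sign (−1)^0·-1^2·+1^1 = +1.
(a,b)_2: α=4, β=0; u≡5, v≡1 (mod 8); ε(u)ε(v)=0·0, αω(v)=4·0, βω(u)=0·1; sum ≡ 0  ⇒  +1.
(a,b)_5: α=2, u≡4; β=-2, v≡3 (mod 5); (4|5)=+1, (3|5)=-1; sign (−1)^0·+1^-2·-1^2 = +1.
(a,b)_11: α=1, u≡8; β=6, v≡2 (mod 11); (8|11)=-1, (2|11)=-1; sign (−1)^0·-1^6·-1^1 = -1.
|Ram(-72611, -1247)| = 4, even; anisotropic at {7, 11, 41, ∞}.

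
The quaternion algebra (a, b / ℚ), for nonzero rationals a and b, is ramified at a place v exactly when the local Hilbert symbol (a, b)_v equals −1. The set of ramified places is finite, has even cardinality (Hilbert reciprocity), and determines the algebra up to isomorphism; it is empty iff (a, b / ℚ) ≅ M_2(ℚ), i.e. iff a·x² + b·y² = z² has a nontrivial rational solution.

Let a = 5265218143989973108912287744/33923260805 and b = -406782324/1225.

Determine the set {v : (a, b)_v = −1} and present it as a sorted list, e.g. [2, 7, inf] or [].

[2, 11]

Mod squares: a ≡ 408595, b ≡ -7429. Check v ∈ {∞, 2, 3, 5, 7, 11, 13, 17, 19, 23, 41}.
v=13: a=13^6·(≡6), b=13^2·(≡2) mod 13; (6|13)=-1, (2|13)=-1; (−1)^{6·2·6}·(-1)^2·(-1)^6 = +1.
v=∞: 408595 > 0 and -7429 < 0  ⇒  (a,b)_∞ = +1.
v=3: a=3^10·(≡1), b=3^4·(≡2) mod 3; (1|3)=+1, (2|3)=-1; (−1)^{10·4·1}·(+1)^4·(-1)^10 = +1.
v=2: v_2(a)=12, v_2(b)=2; units ≡ 3, 3 (mod 8); ε·ε+αω+βω = 1·1+12·1+2·1 ≡ 1  ⇒  (a,b)_2 = -1.
v=41: a=41^-4·(≡12), b=41^0·(≡9) mod 41; (12|41)=-1, (9|41)=+1; (−1)^{-4·0·20}·(-1)^0·(+1)^-4 = +1.
v=23: a=23^3·(≡12), b=23^1·(≡5) mod 23; (12|23)=+1, (5|23)=-1; (−1)^{3·1·11}·(+1)^1·(-1)^3 = +1.
v=11: a=11^1·(≡1), b=11^0·(≡2) mod 11; (1|11)=+1, (2|11)=-1; (−1)^{1·0·5}·(+1)^0·(-1)^1 = -1.
v=19: a=19^3·(≡4), b=19^1·(≡13) mod 19; (4|19)=+1, (13|19)=-1; (−1)^{3·1·9}·(+1)^1·(-1)^3 = +1.
v=7: a=7^-4·(≡6), b=7^-2·(≡6) mod 7; (6|7)=-1, (6|7)=-1; (−1)^{-4·-2·3}·(-1)^-2·(-1)^-4 = +1.
v=5: a=5^-1·(≡4), b=5^-2·(≡4) mod 5; (4|5)=+1, (4|5)=+1; (−1)^{-1·-2·2}·(+1)^-2·(+1)^-1 = +1.
v=17: a=17^3·(≡7), b=17^1·(≡12) mod 17; (7|17)=-1, (12|17)=-1; (−1)^{3·1·8}·(-1)^1·(-1)^3 = +1.
(408595, -7429 / ℚ) ramifies at {2, 11}: a division algebra.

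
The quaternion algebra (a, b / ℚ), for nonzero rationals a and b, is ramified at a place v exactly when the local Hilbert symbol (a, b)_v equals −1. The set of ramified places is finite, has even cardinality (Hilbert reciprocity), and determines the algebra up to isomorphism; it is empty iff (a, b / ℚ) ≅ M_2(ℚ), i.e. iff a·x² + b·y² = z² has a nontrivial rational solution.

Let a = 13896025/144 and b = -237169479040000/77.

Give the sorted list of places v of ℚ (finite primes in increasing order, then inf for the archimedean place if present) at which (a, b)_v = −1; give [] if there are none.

[7, 19]

Mod squares: a ≡ 3289, b ≡ -28534452947. Check v ∈ {∞, 2, 3, 5, 7, 11, 13, 19, 23, 37, 41, 43}.
v=43: a=43^0·(≡24), b=43^1·(≡6) mod 43; (24|43)=+1, (6|43)=+1; (−1)^{0·1·21}·(+1)^1·(+1)^0 = +1.
v=11: a=11^1·(≡2), b=11^-1·(≡3) mod 11; (2|11)=-1, (3|11)=+1; (−1)^{1·-1·5}·(-1)^-1·(+1)^1 = +1.
v=2: v_2(a)=-4, v_2(b)=10; units ≡ 1, 5 (mod 8); ε·ε+αω+βω = 0·0+-4·1+10·0 ≡ 0  ⇒  (a,b)_2 = +1.
v=7: a=7^0·(≡6), b=7^-1·(≡1) mod 7; (6|7)=-1, (1|7)=+1; (−1)^{0·-1·3}·(-1)^-1·(+1)^0 = -1.
v=23: a=23^1·(≡21), b=23^1·(≡16) mod 23; (21|23)=-1, (16|23)=+1; (−1)^{1·1·11}·(-1)^1·(+1)^1 = +1.
v=∞: 3289 > 0 and -28534452947 < 0  ⇒  (a,b)_∞ = +1.
v=19: a=19^0·(≡3), b=19^1·(≡4) mod 19; (3|19)=-1, (4|19)=+1; (−1)^{0·1·9}·(-1)^1·(+1)^0 = -1.
v=37: a=37^0·(≡7), b=37^1·(≡16) mod 37; (7|37)=+1, (16|37)=+1; (−1)^{0·1·18}·(+1)^1·(+1)^0 = +1.
v=41: a=41^0·(≡36), b=41^1·(≡40) mod 41; (36|41)=+1, (40|41)=+1; (−1)^{0·1·20}·(+1)^1·(+1)^0 = +1.
v=3: a=3^-2·(≡1), b=3^0·(≡1) mod 3; (1|3)=+1, (1|3)=+1; (−1)^{-2·0·1}·(+1)^0·(+1)^-2 = +1.
v=5: a=5^2·(≡4), b=5^4·(≡3) mod 5; (4|5)=+1, (3|5)=-1; (−1)^{2·4·2}·(+1)^4·(-1)^2 = +1.
v=13: a=13^3·(≡7), b=13^1·(≡7) mod 13; (7|13)=-1, (7|13)=-1; (−1)^{3·1·6}·(-1)^1·(-1)^3 = +1.
Ram(3289, -28534452947) = {7, 19}; no ℚ_7-point on the conic.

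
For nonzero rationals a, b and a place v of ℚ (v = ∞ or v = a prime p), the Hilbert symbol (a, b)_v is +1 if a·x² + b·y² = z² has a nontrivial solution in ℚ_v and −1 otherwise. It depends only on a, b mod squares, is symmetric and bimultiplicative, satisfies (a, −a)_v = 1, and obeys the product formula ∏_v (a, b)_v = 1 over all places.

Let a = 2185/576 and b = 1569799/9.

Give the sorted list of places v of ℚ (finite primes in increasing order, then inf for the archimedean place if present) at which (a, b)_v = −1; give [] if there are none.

[11, 19, 29, 37]

Mod squares: a ≡ 2185, b ≡ 1569799. Check v ∈ {∞, 2, 3, 5, 7, 11, 19, 23, 29, 37}.
v=7: a=7^0·(≡4), b=7^1·(≡6) mod 7; (4|7)=+1, (6|7)=-1; (−1)^{0·1·3}·(+1)^1·(-1)^0 = +1.
v=19: a=19^1·(≡16), b=19^1·(≡1) mod 19; (16|19)=+1, (1|19)=+1; (−1)^{1·1·9}·(+1)^1·(+1)^1 = -1.
v=29: a=29^0·(≡12), b=29^1·(≡18) mod 29; (12|29)=-1, (18|29)=-1; (−1)^{0·1·14}·(-1)^1·(-1)^0 = -1.
v=5: a=5^1·(≡2), b=5^0·(≡1) mod 5; (2|5)=-1, (1|5)=+1; (−1)^{1·0·2}·(-1)^0·(+1)^1 = +1.
v=∞: 2185 > 0 and 1569799 > 0  ⇒  (a,b)_∞ = +1.
v=37: a=37^0·(≡23), b=37^1·(≡11) mod 37; (23|37)=-1, (11|37)=+1; (−1)^{0·1·18}·(-1)^1·(+1)^0 = -1.
v=23: a=23^1·(≡3), b=23^0·(≡8) mod 23; (3|23)=+1, (8|23)=+1; (−1)^{1·0·11}·(+1)^0·(+1)^1 = +1.
v=3: a=3^-2·(≡1), b=3^-2·(≡1) mod 3; (1|3)=+1, (1|3)=+1; (−1)^{-2·-2·1}·(+1)^-2·(+1)^-2 = +1.
v=2: v_2(a)=-6, v_2(b)=0; units ≡ 1, 7 (mod 8); ε·ε+αω+βω = 0·1+-6·0+0·0 ≡ 0  ⇒  (a,b)_2 = +1.
v=11: a=11^0·(≡10), b=11^1·(≡8) mod 11; (10|11)=-1, (8|11)=-1; (−1)^{0·1·5}·(-1)^1·(-1)^0 = -1.
(2185, 1569799 / ℚ) ramifies at {11, 19, 29, 37}: a division algebra.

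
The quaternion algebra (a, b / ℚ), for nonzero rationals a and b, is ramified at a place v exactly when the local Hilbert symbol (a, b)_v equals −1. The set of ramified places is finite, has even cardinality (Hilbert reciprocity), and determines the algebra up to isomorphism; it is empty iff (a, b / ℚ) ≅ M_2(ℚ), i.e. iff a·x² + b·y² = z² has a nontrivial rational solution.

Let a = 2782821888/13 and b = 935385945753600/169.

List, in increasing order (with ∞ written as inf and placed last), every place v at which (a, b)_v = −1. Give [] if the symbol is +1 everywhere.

(a, b) ≡ (129766, 66) mod (ℚ^×)²; places V = {2, 3, 5, 7, 11, 13, 23, 31, ∞}.
(a,b)_7: α=1, u≡4; β=0, v≡5 (mod 7); (4|7)=+1, (5|7)=-1; sign (−1)^0·+1^0·-1^1 = -1.
(a,b)_31: α=1, u≡20; β=2, v≡4 (mod 31); (20|31)=+1, (4|31)=+1; sign (−1)^0·+1^2·+1^1 = +1.
(a,b)_11: α=2, u≡7; β=3, v≡8 (mod 11); (7|11)=-1, (8|11)=-1; sign (−1)^0·-1^3·-1^2 = -1.
(a,b)_5: α=0, u≡1; β=2, v≡1 (mod 5); (1|5)=+1, (1|5)=+1; sign (−1)^0·+1^2·+1^0 = +1.
(a,b)_2: α=9, β=11; u≡3, v≡1 (mod 8); ε(u)ε(v)=1·0, αω(v)=9·0, βω(u)=11·1; sum ≡ 1  ⇒  -1.
(a,b)_13: α=-1, u≡2; β=-2, v≡3 (mod 13); (2|13)=-1, (3|13)=+1; sign (−1)^0·-1^-2·+1^-1 = +1.
(a,b)_3: α=2, u≡1; β=3, v≡1 (mod 3); (1|3)=+1, (1|3)=+1; sign (−1)^0·+1^3·+1^2 = +1.
(a,b)_∞: sgn(129766)=+, sgn(66)=+, so +1.
(a,b)_23: α=1, u≡21; β=2, v≡15 (mod 23); (21|23)=-1, (15|23)=-1; sign (−1)^0·-1^2·-1^1 = -1.
|Ram(129766, 66)| = 4, even; anisotropic at {2, 7, 11, 23}.

[2, 7, 11, 23]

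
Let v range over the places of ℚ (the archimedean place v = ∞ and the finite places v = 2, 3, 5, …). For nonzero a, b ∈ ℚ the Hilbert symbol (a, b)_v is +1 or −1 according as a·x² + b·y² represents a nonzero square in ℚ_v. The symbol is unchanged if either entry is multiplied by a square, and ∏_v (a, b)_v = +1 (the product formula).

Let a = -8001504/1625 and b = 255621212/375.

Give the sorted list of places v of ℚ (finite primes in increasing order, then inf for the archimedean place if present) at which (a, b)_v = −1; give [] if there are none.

[3, 5, 7, 19]

Mod squares: a ≡ -910, b ≡ 21945. Check v ∈ {∞, 2, 3, 5, 7, 11, 13, 19}.
v=7: a=7^3·(≡3), b=7^1·(≡6) mod 7; (3|7)=-1, (6|7)=-1; (−1)^{3·1·3}·(-1)^1·(-1)^3 = -1.
v=5: a=5^-3·(≡2), b=5^-3·(≡4) mod 5; (2|5)=-1, (4|5)=+1; (−1)^{-3·-3·2}·(-1)^-3·(+1)^-3 = -1.
v=19: a=19^0·(≡8), b=19^3·(≡2) mod 19; (8|19)=-1, (2|19)=-1; (−1)^{0·3·9}·(-1)^3·(-1)^0 = -1.
v=2: v_2(a)=5, v_2(b)=2; units ≡ 1, 1 (mod 8); ε·ε+αω+βω = 0·0+5·0+2·0 ≡ 0  ⇒  (a,b)_2 = +1.
v=3: a=3^6·(≡2), b=3^-1·(≡1) mod 3; (2|3)=-1, (1|3)=+1; (−1)^{6·-1·1}·(-1)^-1·(+1)^6 = -1.
v=13: a=13^-1·(≡6), b=13^0·(≡12) mod 13; (6|13)=-1, (12|13)=+1; (−1)^{-1·0·6}·(-1)^0·(+1)^-1 = +1.
v=11: a=11^0·(≡9), b=11^3·(≡3) mod 11; (9|11)=+1, (3|11)=+1; (−1)^{0·3·5}·(+1)^3·(+1)^0 = +1.
v=∞: -910 < 0 and 21945 > 0  ⇒  (a,b)_∞ = +1.
(-910, 21945 / ℚ) ramifies at {3, 5, 7, 19}: a division algebra.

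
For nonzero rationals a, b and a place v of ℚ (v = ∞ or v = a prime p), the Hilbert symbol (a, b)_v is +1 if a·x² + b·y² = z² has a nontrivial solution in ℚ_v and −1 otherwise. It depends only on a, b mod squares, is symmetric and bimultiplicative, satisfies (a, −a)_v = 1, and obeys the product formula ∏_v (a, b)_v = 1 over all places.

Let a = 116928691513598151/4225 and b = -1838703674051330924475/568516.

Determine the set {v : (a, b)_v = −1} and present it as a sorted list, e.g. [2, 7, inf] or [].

Mod squares: a ≡ 3350479, b ≡ -7292219. Check v ∈ {∞, 2, 3, 5, 11, 13, 17, 19, 23, 29, 37, 41}.
v=2: v_2(a)=0, v_2(b)=-2; units ≡ 7, 5 (mod 8); ε·ε+αω+βω = 1·0+0·1+-2·0 ≡ 0  ⇒  (a,b)_2 = +1.
v=3: a=3^6·(≡1), b=3^6·(≡1) mod 3; (1|3)=+1, (1|3)=+1; (−1)^{6·6·1}·(+1)^6·(+1)^6 = +1.
v=13: a=13^-2·(≡8), b=13^-2·(≡9) mod 13; (8|13)=-1, (9|13)=+1; (−1)^{-2·-2·6}·(-1)^-2·(+1)^-2 = +1.
v=37: a=37^2·(≡19), b=37^3·(≡1) mod 37; (19|37)=-1, (1|37)=+1; (−1)^{2·3·18}·(-1)^3·(+1)^2 = -1.
v=23: a=23^1·(≡17), b=23^1·(≡9) mod 23; (17|23)=-1, (9|23)=+1; (−1)^{1·1·11}·(-1)^1·(+1)^1 = +1.
v=∞: 3350479 > 0 and -7292219 < 0  ⇒  (a,b)_∞ = +1.
v=19: a=19^1·(≡18), b=19^1·(≡15) mod 19; (18|19)=-1, (15|19)=-1; (−1)^{1·1·9}·(-1)^1·(-1)^1 = -1.
v=29: a=29^0·(≡13), b=29^-2·(≡4) mod 29; (13|29)=+1, (4|29)=+1; (−1)^{0·-2·14}·(+1)^-2·(+1)^0 = +1.
v=11: a=11^3·(≡10), b=11^3·(≡2) mod 11; (10|11)=-1, (2|11)=-1; (−1)^{3·3·5}·(-1)^3·(-1)^3 = -1.
v=5: a=5^-2·(≡4), b=5^2·(≡1) mod 5; (4|5)=+1, (1|5)=+1; (−1)^{-2·2·2}·(+1)^2·(+1)^-2 = +1.
v=17: a=17^3·(≡10), b=17^4·(≡8) mod 17; (10|17)=-1, (8|17)=+1; (−1)^{3·4·8}·(-1)^4·(+1)^3 = +1.
v=41: a=41^1·(≡6), b=41^1·(≡31) mod 41; (6|41)=-1, (31|41)=+1; (−1)^{1·1·20}·(-1)^1·(+1)^1 = -1.
|Ram(3350479, -7292219)| = 4, even; anisotropic at {11, 19, 37, 41}.

[11, 19, 37, 41]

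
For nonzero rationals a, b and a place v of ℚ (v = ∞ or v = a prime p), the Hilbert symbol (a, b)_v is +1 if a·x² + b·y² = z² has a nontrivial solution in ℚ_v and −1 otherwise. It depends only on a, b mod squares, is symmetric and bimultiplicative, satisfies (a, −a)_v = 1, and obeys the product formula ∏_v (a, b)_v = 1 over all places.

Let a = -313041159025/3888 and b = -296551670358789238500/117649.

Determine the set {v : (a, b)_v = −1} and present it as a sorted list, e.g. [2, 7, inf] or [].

[3, 5, 7, 19, 29, inf]

(a, b) ≡ (-196707, -2185) mod (ℚ^×)²; places V = {2, 3, 5, 7, 17, 19, 23, 29, ∞}.
(a,b)_19: α=3, u≡18; β=5, v≡18 (mod 19); (18|19)=-1, (18|19)=-1; sign (−1)^1·-1^5·-1^3 = -1.
(a,b)_7: α=1, u≡2; β=-6, v≡5 (mod 7); (2|7)=+1, (5|7)=-1; sign (−1)^0·+1^-6·-1^1 = -1.
(a,b)_23: α=2, u≡13; β=3, v≡20 (mod 23); (13|23)=+1, (20|23)=-1; sign (−1)^0·+1^3·-1^2 = +1.
(a,b)_29: α=1, u≡21; β=2, v≡19 (mod 29); (21|29)=-1, (19|29)=-1; sign (−1)^0·-1^2·-1^1 = -1.
(a,b)_∞: sgn(-196707)=−, sgn(-2185)=−, so -1.
(a,b)_3: α=-5, u≡2; β=4, v≡2 (mod 3); (2|3)=-1, (2|3)=-1; sign (−1)^0·-1^4·-1^-5 = -1.
(a,b)_5: α=2, u≡3; β=3, v≡3 (mod 5); (3|5)=-1, (3|5)=-1; sign (−1)^0·-1^3·-1^2 = -1.
(a,b)_17: α=1, u≡5; β=2, v≡9 (mod 17); (5|17)=-1, (9|17)=+1; sign (−1)^0·-1^2·+1^1 = +1.
(a,b)_2: α=-4, β=2; u≡5, v≡7 (mod 8); ε(u)ε(v)=0·1, αω(v)=-4·0, βω(u)=2·1; sum ≡ 0  ⇒  +1.
|Ram(-196707, -2185)| = 6, even; anisotropic at {3, 5, 7, 19, 29, ∞}.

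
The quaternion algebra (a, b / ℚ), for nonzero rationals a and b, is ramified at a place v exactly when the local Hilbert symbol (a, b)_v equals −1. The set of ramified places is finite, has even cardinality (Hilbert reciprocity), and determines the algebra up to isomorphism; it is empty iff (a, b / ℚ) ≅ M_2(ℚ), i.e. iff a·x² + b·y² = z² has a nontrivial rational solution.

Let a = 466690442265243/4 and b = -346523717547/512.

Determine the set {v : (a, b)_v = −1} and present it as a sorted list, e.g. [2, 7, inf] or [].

(a, b) ≡ (3, -72726) mod (ℚ^×)²; places V = {2, 3, 7, 17, 23, 31, ∞}.
(a,b)_7: α=6, u≡3; β=6, v≡1 (mod 7); (3|7)=-1, (1|7)=+1; sign (−1)^0·-1^6·+1^6 = +1.
(a,b)_∞: sgn(3)=+, sgn(-72726)=−, so +1.
(a,b)_2: α=-2, β=-9; u≡3, v≡5 (mod 8); ε(u)ε(v)=1·0, αω(v)=-2·1, βω(u)=-9·1; sum ≡ 1  ⇒  -1.
(a,b)_31: α=2, u≡13; β=1, v≡16 (mod 31); (13|31)=-1, (16|31)=+1; sign (−1)^0·-1^1·+1^2 = -1.
(a,b)_17: α=2, u≡14; β=1, v≡14 (mod 17); (14|17)=-1, (14|17)=-1; sign (−1)^0·-1^1·-1^2 = -1.
(a,b)_3: α=3, u≡1; β=5, v≡1 (mod 3); (1|3)=+1, (1|3)=+1; sign (−1)^1·+1^5·+1^3 = -1.
(a,b)_23: α=2, u≡16; β=1, v≡2 (mod 23); (16|23)=+1, (2|23)=+1; sign (−1)^0·+1^1·+1^2 = +1.
|Ram(3, -72726)| = 4, even; anisotropic at {2, 3, 17, 31}.

[2, 3, 17, 31]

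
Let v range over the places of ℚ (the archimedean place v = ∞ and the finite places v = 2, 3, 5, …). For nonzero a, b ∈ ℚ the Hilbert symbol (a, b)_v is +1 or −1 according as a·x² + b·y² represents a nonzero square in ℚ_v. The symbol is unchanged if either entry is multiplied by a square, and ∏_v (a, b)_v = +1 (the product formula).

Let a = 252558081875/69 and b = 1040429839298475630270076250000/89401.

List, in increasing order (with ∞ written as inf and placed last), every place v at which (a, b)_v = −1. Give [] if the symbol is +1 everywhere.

[3, 11, 19, 23]

(a, b) ≡ (759, 30305) mod (ℚ^×)²; places V = {2, 3, 5, 11, 13, 19, 23, 29, ∞}.
(a,b)_3: α=-1, u≡1; β=0, v≡2 (mod 3); (1|3)=+1, (2|3)=-1; sign (−1)^0·+1^0·-1^-1 = -1.
(a,b)_13: α=0, u≡2; β=-2, v≡6 (mod 13); (2|13)=-1, (6|13)=-1; sign (−1)^0·-1^-2·-1^0 = +1.
(a,b)_23: α=-1, u≡19; β=-2, v≡11 (mod 23); (19|23)=-1, (11|23)=-1; sign (−1)^0·-1^-2·-1^-1 = -1.
(a,b)_∞: sgn(759)=+, sgn(30305)=+, so +1.
(a,b)_19: α=2, u≡15; β=5, v≡10 (mod 19); (15|19)=-1, (10|19)=-1; sign (−1)^0·-1^5·-1^2 = -1.
(a,b)_2: α=0, β=4; u≡7, v≡1 (mod 8); ε(u)ε(v)=1·0, αω(v)=0·0, βω(u)=4·0; sum ≡ 0  ⇒  +1.
(a,b)_5: α=4, u≡4; β=7, v≡1 (mod 5); (4|5)=+1, (1|5)=+1; sign (−1)^0·+1^7·+1^4 = +1.
(a,b)_11: α=3, u≡3; β=7, v≡5 (mod 11); (3|11)=+1, (5|11)=+1; sign (−1)^1·+1^7·+1^3 = -1.
(a,b)_29: α=2, u≡25; β=7, v≡5 (mod 29); (25|29)=+1, (5|29)=+1; sign (−1)^0·+1^7·+1^2 = +1.
(759, 30305 / ℚ) ramifies at {3, 11, 19, 23}: a division algebra.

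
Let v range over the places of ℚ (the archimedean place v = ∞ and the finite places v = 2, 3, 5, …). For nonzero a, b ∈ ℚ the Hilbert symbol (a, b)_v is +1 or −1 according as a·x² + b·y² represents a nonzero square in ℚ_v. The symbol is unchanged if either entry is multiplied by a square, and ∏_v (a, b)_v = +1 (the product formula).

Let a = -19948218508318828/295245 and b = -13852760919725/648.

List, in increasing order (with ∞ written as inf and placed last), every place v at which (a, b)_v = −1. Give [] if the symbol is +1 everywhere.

[5, 13, 29, inf]

(a, b) ≡ (-2015, -58) mod (ℚ^×)²; places V = {2, 3, 5, 7, 13, 29, 31, 43, ∞}.
(a,b)_7: α=2, u≡4; β=6, v≡5 (mod 7); (4|7)=+1, (5|7)=-1; sign (−1)^0·+1^6·-1^2 = +1.
(a,b)_3: α=-10, u≡1; β=-4, v≡2 (mod 3); (1|3)=+1, (2|3)=-1; sign (−1)^0·+1^-4·-1^-10 = +1.
(a,b)_31: α=3, u≡7; β=2, v≡7 (mod 31); (7|31)=+1, (7|31)=+1; sign (−1)^0·+1^2·+1^3 = +1.
(a,b)_∞: sgn(-2015)=−, sgn(-58)=−, so -1.
(a,b)_29: α=2, u≡10; β=1, v≡3 (mod 29); (10|29)=-1, (3|29)=-1; sign (−1)^0·-1^1·-1^2 = -1.
(a,b)_43: α=2, u≡4; β=0, v≡39 (mod 43); (4|43)=+1, (39|43)=-1; sign (−1)^0·+1^0·-1^2 = +1.
(a,b)_5: α=-1, u≡3; β=2, v≡2 (mod 5); (3|5)=-1, (2|5)=-1; sign (−1)^0·-1^2·-1^-1 = -1.
(a,b)_13: α=3, u≡9; β=2, v≡5 (mod 13); (9|13)=+1, (5|13)=-1; sign (−1)^0·+1^2·-1^3 = -1.
(a,b)_2: α=2, β=-3; u≡1, v≡3 (mod 8); ε(u)ε(v)=0·1, αω(v)=2·1, βω(u)=-3·0; sum ≡ 0  ⇒  +1.
(-2015, -58 / ℚ) ramifies at {5, 13, 29, ∞}: a division algebra.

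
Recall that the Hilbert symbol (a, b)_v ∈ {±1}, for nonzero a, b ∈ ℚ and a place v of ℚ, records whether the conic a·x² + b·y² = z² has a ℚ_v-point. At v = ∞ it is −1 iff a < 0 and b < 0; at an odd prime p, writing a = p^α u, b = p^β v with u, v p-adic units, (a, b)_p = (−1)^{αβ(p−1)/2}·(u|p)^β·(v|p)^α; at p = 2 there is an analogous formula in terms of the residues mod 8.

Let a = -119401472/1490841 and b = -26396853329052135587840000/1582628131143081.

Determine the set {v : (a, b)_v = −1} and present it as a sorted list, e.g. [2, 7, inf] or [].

Mod squares: a ≡ -323, b ≡ -26. Check v ∈ {∞, 2, 3, 5, 7, 11, 13, 17, 19, 37, 41}.
v=37: a=37^-2·(≡12), b=37^0·(≡34) mod 37; (12|37)=+1, (34|37)=+1; (−1)^{-2·0·18}·(+1)^0·(+1)^-2 = +1.
v=5: a=5^0·(≡3), b=5^4·(≡1) mod 5; (3|5)=-1, (1|5)=+1; (−1)^{0·4·2}·(-1)^4·(+1)^0 = +1.
v=3: a=3^-2·(≡1), b=3^-12·(≡1) mod 3; (1|3)=+1, (1|3)=+1; (−1)^{-2·-12·1}·(+1)^-12·(+1)^-2 = +1.
v=41: a=41^0·(≡1), b=41^-2·(≡38) mod 41; (1|41)=+1, (38|41)=-1; (−1)^{0·-2·20}·(+1)^-2·(-1)^0 = +1.
v=∞: -323 < 0 and -26 < 0  ⇒  (a,b)_∞ = -1.
v=13: a=13^0·(≡5), b=13^1·(≡11) mod 13; (5|13)=-1, (11|13)=-1; (−1)^{0·1·6}·(-1)^1·(-1)^0 = -1.
v=11: a=11^-2·(≡8), b=11^-6·(≡7) mod 11; (8|11)=-1, (7|11)=-1; (−1)^{-2·-6·5}·(-1)^-6·(-1)^-2 = +1.
v=7: a=7^0·(≡3), b=7^2·(≡2) mod 7; (3|7)=-1, (2|7)=+1; (−1)^{0·2·3}·(-1)^2·(+1)^0 = +1.
v=17: a=17^1·(≡4), b=17^4·(≡13) mod 17; (4|17)=+1, (13|17)=+1; (−1)^{1·4·8}·(+1)^4·(+1)^1 = +1.
v=2: v_2(a)=10, v_2(b)=41; units ≡ 5, 3 (mod 8); ε·ε+αω+βω = 0·1+10·1+41·1 ≡ 1  ⇒  (a,b)_2 = -1.
v=19: a=19^3·(≡12), b=19^2·(≡14) mod 19; (12|19)=-1, (14|19)=-1; (−1)^{3·2·9}·(-1)^2·(-1)^3 = -1.
Ram(-323, -26) = {2, 13, 19, ∞}; no ℚ_2-point on the conic.

[2, 13, 19, inf]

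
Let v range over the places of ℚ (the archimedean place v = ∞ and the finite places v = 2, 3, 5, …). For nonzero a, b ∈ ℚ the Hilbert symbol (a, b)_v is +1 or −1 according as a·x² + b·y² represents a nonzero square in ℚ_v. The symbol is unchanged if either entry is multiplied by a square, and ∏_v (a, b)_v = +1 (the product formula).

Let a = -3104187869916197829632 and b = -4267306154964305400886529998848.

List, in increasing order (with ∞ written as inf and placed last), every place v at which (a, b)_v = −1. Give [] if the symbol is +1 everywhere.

Mod squares: a ≡ -33263, b ≡ -287. Check v ∈ {∞, 2, 3, 7, 29, 31, 37, 41}.
v=∞: -33263 < 0 and -287 < 0  ⇒  (a,b)_∞ = -1.
v=2: v_2(a)=10, v_2(b)=14; units ≡ 1, 1 (mod 8); ε·ε+αω+βω = 0·0+10·0+14·0 ≡ 0  ⇒  (a,b)_2 = +1.
v=31: a=31^3·(≡15), b=31^4·(≡30) mod 31; (15|31)=-1, (30|31)=-1; (−1)^{3·4·15}·(-1)^4·(-1)^3 = -1.
v=41: a=41^2·(≡7), b=41^3·(≡7) mod 41; (7|41)=-1, (7|41)=-1; (−1)^{2·3·20}·(-1)^3·(-1)^2 = -1.
v=29: a=29^3·(≡13), b=29^4·(≡15) mod 29; (13|29)=+1, (15|29)=-1; (−1)^{3·4·14}·(+1)^4·(-1)^3 = -1.
v=3: a=3^0·(≡1), b=3^2·(≡1) mod 3; (1|3)=+1, (1|3)=+1; (−1)^{0·2·1}·(+1)^2·(+1)^0 = +1.
v=37: a=37^3·(≡27), b=37^4·(≡36) mod 37; (27|37)=+1, (36|37)=+1; (−1)^{3·4·18}·(+1)^4·(+1)^3 = +1.
v=7: a=7^2·(≡2), b=7^3·(≡1) mod 7; (2|7)=+1, (1|7)=+1; (−1)^{2·3·3}·(+1)^3·(+1)^2 = +1.
|Ram(-33263, -287)| = 4, even; anisotropic at {29, 31, 41, ∞}.

[29, 31, 41, inf]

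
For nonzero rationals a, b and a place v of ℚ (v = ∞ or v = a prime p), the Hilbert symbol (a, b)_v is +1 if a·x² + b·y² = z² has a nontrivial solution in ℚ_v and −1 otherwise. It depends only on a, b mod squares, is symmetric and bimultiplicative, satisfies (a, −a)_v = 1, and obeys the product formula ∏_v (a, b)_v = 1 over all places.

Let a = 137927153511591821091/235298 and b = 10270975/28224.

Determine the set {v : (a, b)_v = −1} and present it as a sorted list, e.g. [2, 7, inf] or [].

Mod squares: a ≡ 22, b ≡ 2431. Check v ∈ {∞, 2, 3, 5, 7, 11, 13, 17}.
v=11: a=11^3·(≡6), b=11^1·(≡5) mod 11; (6|11)=-1, (5|11)=+1; (−1)^{3·1·5}·(-1)^1·(+1)^3 = +1.
v=5: a=5^0·(≡2), b=5^2·(≡1) mod 5; (2|5)=-1, (1|5)=+1; (−1)^{0·2·2}·(-1)^2·(+1)^0 = +1.
v=2: v_2(a)=-1, v_2(b)=-6; units ≡ 3, 7 (mod 8); ε·ε+αω+βω = 1·1+-1·0+-6·1 ≡ 1  ⇒  (a,b)_2 = -1.
v=7: a=7^-6·(≡4), b=7^-2·(≡4) mod 7; (4|7)=+1, (4|7)=+1; (−1)^{-6·-2·3}·(+1)^-2·(+1)^-6 = +1.
v=17: a=17^4·(≡6), b=17^1·(≡3) mod 17; (6|17)=-1, (3|17)=-1; (−1)^{4·1·8}·(-1)^1·(-1)^4 = -1.
v=∞: 22 > 0 and 2431 > 0  ⇒  (a,b)_∞ = +1.
v=13: a=13^10·(≡12), b=13^3·(≡8) mod 13; (12|13)=+1, (8|13)=-1; (−1)^{10·3·6}·(+1)^3·(-1)^10 = +1.
v=3: a=3^2·(≡1), b=3^-2·(≡1) mod 3; (1|3)=+1, (1|3)=+1; (−1)^{2·-2·1}·(+1)^-2·(+1)^2 = +1.
(22, 2431 / ℚ) ramifies at {2, 17}: a division algebra.

[2, 17]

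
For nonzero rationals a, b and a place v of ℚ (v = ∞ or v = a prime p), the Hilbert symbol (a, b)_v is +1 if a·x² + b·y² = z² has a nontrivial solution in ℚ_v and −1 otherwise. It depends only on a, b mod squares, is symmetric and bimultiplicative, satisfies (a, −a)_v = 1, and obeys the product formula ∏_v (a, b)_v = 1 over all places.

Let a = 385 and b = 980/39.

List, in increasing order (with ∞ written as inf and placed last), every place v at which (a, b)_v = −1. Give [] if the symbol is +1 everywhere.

[5, 7, 11, 13]

Mod squares: a ≡ 385, b ≡ 195. Check v ∈ {∞, 2, 3, 5, 7, 11, 13}.
v=2: v_2(a)=0, v_2(b)=2; units ≡ 1, 3 (mod 8); ε·ε+αω+βω = 0·1+0·1+2·0 ≡ 0  ⇒  (a,b)_2 = +1.
v=13: a=13^0·(≡8), b=13^-1·(≡6) mod 13; (8|13)=-1, (6|13)=-1; (−1)^{0·-1·6}·(-1)^-1·(-1)^0 = -1.
v=5: a=5^1·(≡2), b=5^1·(≡4) mod 5; (2|5)=-1, (4|5)=+1; (−1)^{1·1·2}·(-1)^1·(+1)^1 = -1.
v=3: a=3^0·(≡1), b=3^-1·(≡2) mod 3; (1|3)=+1, (2|3)=-1; (−1)^{0·-1·1}·(+1)^-1·(-1)^0 = +1.
v=11: a=11^1·(≡2), b=11^0·(≡2) mod 11; (2|11)=-1, (2|11)=-1; (−1)^{1·0·5}·(-1)^0·(-1)^1 = -1.
v=7: a=7^1·(≡6), b=7^2·(≡5) mod 7; (6|7)=-1, (5|7)=-1; (−1)^{1·2·3}·(-1)^2·(-1)^1 = -1.
v=∞: 385 > 0 and 195 > 0  ⇒  (a,b)_∞ = +1.
(385, 195 / ℚ) ramifies at {5, 7, 11, 13}: a division algebra.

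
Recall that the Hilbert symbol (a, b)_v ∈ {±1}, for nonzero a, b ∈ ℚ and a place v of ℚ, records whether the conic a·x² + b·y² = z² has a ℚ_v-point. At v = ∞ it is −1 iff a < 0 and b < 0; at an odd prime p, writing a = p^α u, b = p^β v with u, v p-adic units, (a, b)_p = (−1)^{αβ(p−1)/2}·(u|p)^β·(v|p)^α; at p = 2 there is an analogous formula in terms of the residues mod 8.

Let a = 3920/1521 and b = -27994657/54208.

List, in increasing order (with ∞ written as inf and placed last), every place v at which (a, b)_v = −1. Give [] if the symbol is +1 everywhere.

(a, b) ≡ (5, -88711) mod (ℚ^×)²; places V = {2, 3, 5, 7, 11, 13, 19, 23, 29, 47, ∞}.
(a,b)_2: α=4, β=-6; u≡5, v≡1 (mod 8); ε(u)ε(v)=0·0, αω(v)=4·0, βω(u)=-6·1; sum ≡ 0  ⇒  +1.
(a,b)_11: α=0, u≡5; β=-2, v≡3 (mod 11); (5|11)=+1, (3|11)=+1; sign (−1)^0·+1^-2·+1^0 = +1.
(a,b)_47: α=0, u≡26; β=2, v≡1 (mod 47); (26|47)=-1, (1|47)=+1; sign (−1)^0·-1^2·+1^0 = +1.
(a,b)_5: α=1, u≡4; β=0, v≡1 (mod 5); (4|5)=+1, (1|5)=+1; sign (−1)^0·+1^0·+1^1 = +1.
(a,b)_13: α=-2, u≡8; β=0, v≡1 (mod 13); (8|13)=-1, (1|13)=+1; sign (−1)^0·-1^0·+1^-2 = +1.
(a,b)_23: α=0, u≡11; β=1, v≡15 (mod 23); (11|23)=-1, (15|23)=-1; sign (−1)^0·-1^1·-1^0 = -1.
(a,b)_29: α=0, u≡16; β=1, v≡11 (mod 29); (16|29)=+1, (11|29)=-1; sign (−1)^0·+1^1·-1^0 = +1.
(a,b)_∞: sgn(5)=+, sgn(-88711)=−, so +1.
(a,b)_19: α=0, u≡6; β=1, v≡9 (mod 19); (6|19)=+1, (9|19)=+1; sign (−1)^0·+1^1·+1^0 = +1.
(a,b)_7: α=2, u≡5; β=-1, v≡1 (mod 7); (5|7)=-1, (1|7)=+1; sign (−1)^0·-1^-1·+1^2 = -1.
(a,b)_3: α=-2, u≡2; β=0, v≡2 (mod 3); (2|3)=-1, (2|3)=-1; sign (−1)^0·-1^0·-1^-2 = +1.
Ram(5, -88711) = {7, 23}; no ℚ_7-point on the conic.

[7, 23]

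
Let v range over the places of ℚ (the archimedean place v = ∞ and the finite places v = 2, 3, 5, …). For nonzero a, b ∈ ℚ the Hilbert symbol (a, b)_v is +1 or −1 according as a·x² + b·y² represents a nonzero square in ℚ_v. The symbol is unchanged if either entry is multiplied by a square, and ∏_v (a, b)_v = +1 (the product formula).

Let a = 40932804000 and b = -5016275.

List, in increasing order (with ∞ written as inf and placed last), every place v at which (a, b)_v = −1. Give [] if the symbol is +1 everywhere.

[2, 17, 29, 37]

Mod squares: a ≡ 354090, b ≡ -200651. Check v ∈ {∞, 2, 3, 5, 11, 17, 29, 37}.
v=29: a=29^1·(≡6), b=29^1·(≡10) mod 29; (6|29)=+1, (10|29)=-1; (−1)^{1·1·14}·(+1)^1·(-1)^1 = -1.
v=11: a=11^1·(≡4), b=11^1·(≡2) mod 11; (4|11)=+1, (2|11)=-1; (−1)^{1·1·5}·(+1)^1·(-1)^1 = +1.
v=17: a=17^2·(≡7), b=17^1·(≡11) mod 17; (7|17)=-1, (11|17)=-1; (−1)^{2·1·8}·(-1)^1·(-1)^2 = -1.
v=5: a=5^3·(≡2), b=5^2·(≡4) mod 5; (2|5)=-1, (4|5)=+1; (−1)^{3·2·2}·(-1)^2·(+1)^3 = +1.
v=3: a=3^1·(≡1), b=3^0·(≡1) mod 3; (1|3)=+1, (1|3)=+1; (−1)^{1·0·1}·(+1)^0·(+1)^1 = +1.
v=37: a=37^1·(≡29), b=37^1·(≡30) mod 37; (29|37)=-1, (30|37)=+1; (−1)^{1·1·18}·(-1)^1·(+1)^1 = -1.
v=2: v_2(a)=5, v_2(b)=0; units ≡ 5, 5 (mod 8); ε·ε+αω+βω = 0·0+5·1+0·1 ≡ 1  ⇒  (a,b)_2 = -1.
v=∞: 354090 > 0 and -200651 < 0  ⇒  (a,b)_∞ = +1.
Ram(354090, -200651) = {2, 17, 29, 37}; no ℚ_2-point on the conic.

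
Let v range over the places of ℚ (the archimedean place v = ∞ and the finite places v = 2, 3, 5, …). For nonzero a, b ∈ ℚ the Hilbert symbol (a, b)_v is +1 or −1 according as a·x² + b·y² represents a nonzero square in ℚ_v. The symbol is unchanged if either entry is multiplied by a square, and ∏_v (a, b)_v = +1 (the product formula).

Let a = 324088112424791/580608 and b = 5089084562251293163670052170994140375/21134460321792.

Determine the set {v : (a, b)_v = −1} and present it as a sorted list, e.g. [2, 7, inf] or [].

Mod squares: a ≡ 1855217, b ≡ 4812405. Check v ∈ {∞, 2, 3, 5, 7, 11, 13, 17, 19, 23, 29, 37}.
v=2: v_2(a)=-10, v_2(b)=-30; units ≡ 1, 5 (mod 8); ε·ε+αω+βω = 0·0+-10·1+-30·0 ≡ 0  ⇒  (a,b)_2 = +1.
v=19: a=19^1·(≡12), b=19^4·(≡17) mod 19; (12|19)=-1, (17|19)=+1; (−1)^{1·4·9}·(-1)^4·(+1)^1 = +1.
v=13: a=13^1·(≡8), b=13^3·(≡12) mod 13; (8|13)=-1, (12|13)=+1; (−1)^{1·3·6}·(-1)^3·(+1)^1 = -1.
v=23: a=23^0·(≡17), b=23^1·(≡3) mod 23; (17|23)=-1, (3|23)=+1; (−1)^{0·1·11}·(-1)^1·(+1)^0 = -1.
v=∞: 1855217 > 0 and 4812405 > 0  ⇒  (a,b)_∞ = +1.
v=29: a=29^1·(≡16), b=29^3·(≡9) mod 29; (16|29)=+1, (9|29)=+1; (−1)^{1·3·14}·(+1)^3·(+1)^1 = +1.
v=37: a=37^1·(≡14), b=37^3·(≡34) mod 37; (14|37)=-1, (34|37)=+1; (−1)^{1·3·18}·(-1)^3·(+1)^1 = -1.
v=7: a=7^-1·(≡1), b=7^2·(≡3) mod 7; (1|7)=+1, (3|7)=-1; (−1)^{-1·2·3}·(+1)^2·(-1)^-1 = -1.
v=17: a=17^4·(≡3), b=17^8·(≡3) mod 17; (3|17)=-1, (3|17)=-1; (−1)^{4·8·8}·(-1)^8·(-1)^4 = +1.
v=5: a=5^0·(≡2), b=5^3·(≡4) mod 5; (2|5)=-1, (4|5)=+1; (−1)^{0·3·2}·(-1)^3·(+1)^0 = -1.
v=3: a=3^-4·(≡2), b=3^-9·(≡2) mod 3; (2|3)=-1, (2|3)=-1; (−1)^{-4·-9·1}·(-1)^-9·(-1)^-4 = -1.
v=11: a=11^4·(≡1), b=11^4·(≡3) mod 11; (1|11)=+1, (3|11)=+1; (−1)^{4·4·5}·(+1)^4·(+1)^4 = +1.
|Ram(1855217, 4812405)| = 6, even; anisotropic at {3, 5, 7, 13, 23, 37}.

[3, 5, 7, 13, 23, 37]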